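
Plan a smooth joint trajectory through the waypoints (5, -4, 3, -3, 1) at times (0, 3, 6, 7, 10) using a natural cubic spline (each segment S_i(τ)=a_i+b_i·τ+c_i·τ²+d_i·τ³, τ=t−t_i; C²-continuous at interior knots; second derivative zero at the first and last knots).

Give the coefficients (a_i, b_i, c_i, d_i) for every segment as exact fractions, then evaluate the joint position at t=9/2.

Δ: Δ0=-3, Δ1=7/3, Δ2=-6, Δ3=4/3
row 1: diag=12, rhs=32; c'=1/4, d'=8/3
row 2: denom=8−3·1/4=29/4; d'=(-50−3·8/3)/(29/4)=-8
row 3: denom=8−1·4/29=228/29; d'=(44−1·-8)/(228/29)=377/57
back: M3=377/57
back: M2=-8−4/29·377/57=-508/57
back: M1=8/3−1/4·-508/57=93/19
M: M0=0, M1=93/19, M2=-508/57, M3=377/57, M4=0
seg 0: a=5, c=M0/2=0, d=(M1−M0)/(6·3)=31/114, b=Δ0−h0·(2M0+M1)/6=-207/38
seg 1: a=-4, c=M1/2=93/38, d=(M2−M1)/(6·3)=-787/1026, b=Δ1−h1·(2M1+M2)/6=36/19
seg 2: a=3, c=M2/2=-254/57, d=(M3−M2)/(6·1)=295/114, b=Δ2−h2·(2M2+M3)/6=-157/38
seg 3: a=-3, c=M3/2=377/114, d=(M4−M3)/(6·3)=-377/1026, b=Δ3−h3·(2M3+M4)/6=-301/57
t_q=9/2 → seg 1, τ=3/2; S=-4+36/19·τ+93/38·τ²+-787/1026·τ³=535/304

  seg 0: a=5 b=-207/38 c=0 d=31/114
  seg 1: a=-4 b=36/19 c=93/38 d=-787/1026
  seg 2: a=3 b=-157/38 c=-254/57 d=295/114
  seg 3: a=-3 b=-301/57 c=377/114 d=-377/1026
S(9/2) = 535/304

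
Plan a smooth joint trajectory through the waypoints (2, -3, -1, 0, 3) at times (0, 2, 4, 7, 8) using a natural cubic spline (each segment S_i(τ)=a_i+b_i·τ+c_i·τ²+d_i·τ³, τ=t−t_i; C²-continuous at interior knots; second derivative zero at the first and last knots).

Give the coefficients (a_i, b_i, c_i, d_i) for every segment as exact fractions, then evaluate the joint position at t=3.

Δ: Δ0=-5/2, Δ1=1, Δ2=1/3, Δ3=3
row 1: diag=8, rhs=21; c'=1/4, d'=21/8
row 2: denom=10−2·1/4=19/2; d'=(-4−2·21/8)/(19/2)=-37/38
row 3: denom=8−3·6/19=134/19; d'=(16−3·-37/38)/(134/19)=719/268
back: M3=719/268
back: M2=-37/38−6/19·719/268=-122/67
back: M1=21/8−1/4·-122/67=1651/536
M: M0=0, M1=1651/536, M2=-122/67, M3=719/268, M4=0
seg 0: a=2, c=M0/2=0, d=(M1−M0)/(6·2)=1651/6432, b=Δ0−h0·(2M0+M1)/6=-5671/1608
seg 1: a=-3, c=M1/2=1651/1072, d=(M2−M1)/(6·2)=-2627/6432, b=Δ1−h1·(2M1+M2)/6=-359/804
seg 2: a=-1, c=M2/2=-61/67, d=(M3−M2)/(6·3)=1207/4824, b=Δ2−h2·(2M2+M3)/6=1307/1608
seg 3: a=0, c=M3/2=719/536, d=(M4−M3)/(6·1)=-719/1608, b=Δ3−h3·(2M3+M4)/6=1693/804
t_q=3 → seg 1, τ=1; S=-3+-359/804·τ+1651/1072·τ²+-2627/6432·τ³=-4963/2144

  seg 0: a=2 b=-5671/1608 c=0 d=1651/6432
  seg 1: a=-3 b=-359/804 c=1651/1072 d=-2627/6432
  seg 2: a=-1 b=1307/1608 c=-61/67 d=1207/4824
  seg 3: a=0 b=1693/804 c=719/536 d=-719/1608
S(3) = -4963/2144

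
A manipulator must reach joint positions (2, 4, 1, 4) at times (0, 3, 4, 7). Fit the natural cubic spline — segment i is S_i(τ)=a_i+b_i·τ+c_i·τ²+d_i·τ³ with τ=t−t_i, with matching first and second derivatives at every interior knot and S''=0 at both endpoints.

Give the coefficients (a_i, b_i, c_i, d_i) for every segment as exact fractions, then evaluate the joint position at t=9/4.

  seg 0: a=2 b=142/63 c=0 d=-100/567
  seg 1: a=4 b=-158/63 c=-100/63 d=23/21
  seg 2: a=1 b=-151/63 c=107/63 d=-107/567
S(9/4) = 81/16

Δ: Δ0=2/3, Δ1=-3, Δ2=1
row 1: diag=8, rhs=-22; c'=1/8, d'=-11/4
row 2: denom=8−1·1/8=63/8; d'=(24−1·-11/4)/(63/8)=214/63
back: M2=214/63
back: M1=-11/4−1/8·214/63=-200/63
M: M0=0, M1=-200/63, M2=214/63, M3=0
seg 0: a=2, c=M0/2=0, d=(M1−M0)/(6·3)=-100/567, b=Δ0−h0·(2M0+M1)/6=142/63
seg 1: a=4, c=M1/2=-100/63, d=(M2−M1)/(6·1)=23/21, b=Δ1−h1·(2M1+M2)/6=-158/63
seg 2: a=1, c=M2/2=107/63, d=(M3−M2)/(6·3)=-107/567, b=Δ2−h2·(2M2+M3)/6=-151/63
t_q=9/4 → seg 0, τ=9/4; S=2+142/63·τ+0·τ²+-100/567·τ³=81/16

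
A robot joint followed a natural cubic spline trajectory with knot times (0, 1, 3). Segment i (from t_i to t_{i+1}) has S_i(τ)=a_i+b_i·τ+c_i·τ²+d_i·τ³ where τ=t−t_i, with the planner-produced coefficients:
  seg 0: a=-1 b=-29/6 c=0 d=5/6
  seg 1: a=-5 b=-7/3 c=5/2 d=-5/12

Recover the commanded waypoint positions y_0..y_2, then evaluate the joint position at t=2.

y_0 = S_0(0) = a_0 = -1
y_1 = S_1(0) = a_1 = -5
y_2 = S_1(2) = -3
t_q=2 is in segment 1 (τ=1); S_1(τ)=-21/4

y_0=-1 y_1=-5 y_2=-3
S(2) = -21/4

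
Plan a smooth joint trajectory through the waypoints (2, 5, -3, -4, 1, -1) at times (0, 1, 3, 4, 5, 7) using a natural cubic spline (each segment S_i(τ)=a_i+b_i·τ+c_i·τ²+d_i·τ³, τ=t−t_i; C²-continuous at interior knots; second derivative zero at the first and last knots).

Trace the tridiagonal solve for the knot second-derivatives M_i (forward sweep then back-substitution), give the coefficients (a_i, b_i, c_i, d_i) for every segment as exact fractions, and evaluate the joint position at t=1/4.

Δ: Δ0=3, Δ1=-4, Δ2=-1, Δ3=5, Δ4=-1
row 1: diag=6, rhs=-42; c'=1/3, d'=-7
row 2: denom=6−2·1/3=16/3; d'=(18−2·-7)/(16/3)=6
row 3: denom=4−1·3/16=61/16; d'=(36−1·6)/(61/16)=480/61
row 4: denom=6−1·16/61=350/61; d'=(-36−1·480/61)/(350/61)=-1338/175
back: M4=-1338/175
back: M3=480/61−16/61·-1338/175=1728/175
back: M2=6−3/16·1728/175=726/175
back: M1=-7−1/3·726/175=-1467/175
M: M0=0, M1=-1467/175, M2=726/175, M3=1728/175, M4=-1338/175, M5=0
seg 0: a=2, c=M0/2=0, d=(M1−M0)/(6·1)=-489/350, b=Δ0−h0·(2M0+M1)/6=1539/350
seg 1: a=5, c=M1/2=-1467/350, d=(M2−M1)/(6·2)=731/700, b=Δ1−h1·(2M1+M2)/6=36/175
seg 2: a=-3, c=M2/2=363/175, d=(M3−M2)/(6·1)=167/175, b=Δ2−h2·(2M2+M3)/6=-141/35
seg 3: a=-4, c=M3/2=864/175, d=(M4−M3)/(6·1)=-73/25, b=Δ3−h3·(2M3+M4)/6=522/175
seg 4: a=1, c=M4/2=-669/175, d=(M5−M4)/(6·2)=223/350, b=Δ4−h4·(2M4+M5)/6=717/175
t_q=1/4 → seg 0, τ=1/4; S=2+1539/350·τ+0·τ²+-489/350·τ³=13787/4480

  seg 0: a=2 b=1539/350 c=0 d=-489/350
  seg 1: a=5 b=36/175 c=-1467/350 d=731/700
  seg 2: a=-3 b=-141/35 c=363/175 d=167/175
  seg 3: a=-4 b=522/175 c=864/175 d=-73/25
  seg 4: a=1 b=717/175 c=-669/175 d=223/350
S(1/4) = 13787/4480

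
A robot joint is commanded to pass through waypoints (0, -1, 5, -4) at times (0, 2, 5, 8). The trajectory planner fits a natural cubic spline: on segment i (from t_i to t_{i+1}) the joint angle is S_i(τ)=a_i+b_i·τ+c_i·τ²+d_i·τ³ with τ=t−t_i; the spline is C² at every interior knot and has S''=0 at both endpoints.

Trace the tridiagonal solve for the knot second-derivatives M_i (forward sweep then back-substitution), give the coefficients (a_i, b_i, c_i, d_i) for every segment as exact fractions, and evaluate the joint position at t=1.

Δ: Δ0=-1/2, Δ1=2, Δ2=-3
row 1: diag=10, rhs=15; c'=3/10, d'=3/2
row 2: denom=12−3·3/10=111/10; d'=(-30−3·3/2)/(111/10)=-115/37
back: M2=-115/37
back: M1=3/2−3/10·-115/37=90/37
M: M0=0, M1=90/37, M2=-115/37, M3=0
seg 0: a=0, c=M0/2=0, d=(M1−M0)/(6·2)=15/74, b=Δ0−h0·(2M0+M1)/6=-97/74
seg 1: a=-1, c=M1/2=45/37, d=(M2−M1)/(6·3)=-205/666, b=Δ1−h1·(2M1+M2)/6=83/74
seg 2: a=5, c=M2/2=-115/74, d=(M3−M2)/(6·3)=115/666, b=Δ2−h2·(2M2+M3)/6=4/37
t_q=1 → seg 0, τ=1; S=0+-97/74·τ+0·τ²+15/74·τ³=-41/37

  seg 0: a=0 b=-97/74 c=0 d=15/74
  seg 1: a=-1 b=83/74 c=45/37 d=-205/666
  seg 2: a=5 b=4/37 c=-115/74 d=115/666
S(1) = -41/37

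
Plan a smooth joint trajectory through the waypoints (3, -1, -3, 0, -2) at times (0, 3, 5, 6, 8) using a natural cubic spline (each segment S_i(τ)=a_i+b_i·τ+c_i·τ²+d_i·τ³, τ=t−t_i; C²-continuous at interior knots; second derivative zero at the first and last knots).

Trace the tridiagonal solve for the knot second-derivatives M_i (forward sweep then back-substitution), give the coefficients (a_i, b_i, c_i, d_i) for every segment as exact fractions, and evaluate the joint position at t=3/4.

  seg 0: a=3 b=-905/978 c=0 d=-133/2934
  seg 1: a=-1 b=-1051/489 c=-133/326 d=961/1956
  seg 2: a=-3 b=1034/489 c=414/163 d=-809/489
  seg 3: a=0 b=1091/489 c=-395/163 d=395/978
S(3/4) = 47713/20864

Δ: Δ0=-4/3, Δ1=-1, Δ2=3, Δ3=-1
row 1: diag=10, rhs=2; c'=1/5, d'=1/5
row 2: denom=6−2·1/5=28/5; d'=(24−2·1/5)/(28/5)=59/14
row 3: denom=6−1·5/28=163/28; d'=(-24−1·59/14)/(163/28)=-790/163
back: M3=-790/163
back: M2=59/14−5/28·-790/163=828/163
back: M1=1/5−1/5·828/163=-133/163
M: M0=0, M1=-133/163, M2=828/163, M3=-790/163, M4=0
seg 0: a=3, c=M0/2=0, d=(M1−M0)/(6·3)=-133/2934, b=Δ0−h0·(2M0+M1)/6=-905/978
seg 1: a=-1, c=M1/2=-133/326, d=(M2−M1)/(6·2)=961/1956, b=Δ1−h1·(2M1+M2)/6=-1051/489
seg 2: a=-3, c=M2/2=414/163, d=(M3−M2)/(6·1)=-809/489, b=Δ2−h2·(2M2+M3)/6=1034/489
seg 3: a=0, c=M3/2=-395/163, d=(M4−M3)/(6·2)=395/978, b=Δ3−h3·(2M3+M4)/6=1091/489
t_q=3/4 → seg 0, τ=3/4; S=3+-905/978·τ+0·τ²+-133/2934·τ³=47713/20864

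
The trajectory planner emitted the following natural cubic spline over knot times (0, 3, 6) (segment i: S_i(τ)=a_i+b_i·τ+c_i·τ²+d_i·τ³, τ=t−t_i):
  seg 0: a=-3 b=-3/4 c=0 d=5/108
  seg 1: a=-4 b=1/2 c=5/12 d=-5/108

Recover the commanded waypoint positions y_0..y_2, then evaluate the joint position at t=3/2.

y_0=-3 y_1=-4 y_2=0
S(3/2) = -127/32

y_0 = S_0(0) = a_0 = -3
y_1 = S_1(0) = a_1 = -4
y_2 = S_1(3) = 0
t_q=3/2 is in segment 0 (τ=3/2); S_0(τ)=-127/32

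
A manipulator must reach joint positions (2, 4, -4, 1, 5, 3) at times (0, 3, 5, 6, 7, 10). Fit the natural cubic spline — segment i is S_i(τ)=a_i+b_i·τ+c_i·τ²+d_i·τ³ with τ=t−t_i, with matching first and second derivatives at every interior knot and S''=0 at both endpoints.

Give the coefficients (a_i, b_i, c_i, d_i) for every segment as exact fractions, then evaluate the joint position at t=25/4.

Δ: Δ0=2/3, Δ1=-4, Δ2=5, Δ3=4, Δ4=-2/3
row 1: diag=10, rhs=-28; c'=1/5, d'=-14/5
row 2: denom=6−2·1/5=28/5; d'=(54−2·-14/5)/(28/5)=149/14
row 3: denom=4−1·5/28=107/28; d'=(-6−1·149/14)/(107/28)=-466/107
row 4: denom=8−1·28/107=828/107; d'=(-28−1·-466/107)/(828/107)=-55/18
back: M4=-55/18
back: M3=-466/107−28/107·-55/18=-32/9
back: M2=149/14−5/28·-32/9=203/18
back: M1=-14/5−1/5·203/18=-91/18
M: M0=0, M1=-91/18, M2=203/18, M3=-32/9, M4=-55/18, M5=0
seg 0: a=2, c=M0/2=0, d=(M1−M0)/(6·3)=-91/324, b=Δ0−h0·(2M0+M1)/6=115/36
seg 1: a=4, c=M1/2=-91/36, d=(M2−M1)/(6·2)=49/36, b=Δ1−h1·(2M1+M2)/6=-79/18
seg 2: a=-4, c=M2/2=203/36, d=(M3−M2)/(6·1)=-89/36, b=Δ2−h2·(2M2+M3)/6=11/6
seg 3: a=1, c=M3/2=-16/9, d=(M4−M3)/(6·1)=1/12, b=Δ3−h3·(2M3+M4)/6=205/36
seg 4: a=5, c=M4/2=-55/36, d=(M5−M4)/(6·3)=55/324, b=Δ4−h4·(2M4+M5)/6=43/18
t_q=25/4 → seg 3, τ=1/4; S=1+205/36·τ+-16/9·τ²+1/12·τ³=1777/768

  seg 0: a=2 b=115/36 c=0 d=-91/324
  seg 1: a=4 b=-79/18 c=-91/36 d=49/36
  seg 2: a=-4 b=11/6 c=203/36 d=-89/36
  seg 3: a=1 b=205/36 c=-16/9 d=1/12
  seg 4: a=5 b=43/18 c=-55/36 d=55/324
S(25/4) = 1777/768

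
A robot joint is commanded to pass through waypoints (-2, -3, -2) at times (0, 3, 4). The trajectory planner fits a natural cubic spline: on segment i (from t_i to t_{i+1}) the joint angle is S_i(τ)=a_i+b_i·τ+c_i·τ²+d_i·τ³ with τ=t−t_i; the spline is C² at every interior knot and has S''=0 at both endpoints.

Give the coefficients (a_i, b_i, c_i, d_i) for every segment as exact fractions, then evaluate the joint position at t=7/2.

Δ: Δ0=-1/3, Δ1=1
row 1: diag=8, rhs=8; c'=1/8, d'=1
back: M1=1
M: M0=0, M1=1, M2=0
seg 0: a=-2, c=M0/2=0, d=(M1−M0)/(6·3)=1/18, b=Δ0−h0·(2M0+M1)/6=-5/6
seg 1: a=-3, c=M1/2=1/2, d=(M2−M1)/(6·1)=-1/6, b=Δ1−h1·(2M1+M2)/6=2/3
t_q=7/2 → seg 1, τ=1/2; S=-3+2/3·τ+1/2·τ²+-1/6·τ³=-41/16

  seg 0: a=-2 b=-5/6 c=0 d=1/18
  seg 1: a=-3 b=2/3 c=1/2 d=-1/6
S(7/2) = -41/16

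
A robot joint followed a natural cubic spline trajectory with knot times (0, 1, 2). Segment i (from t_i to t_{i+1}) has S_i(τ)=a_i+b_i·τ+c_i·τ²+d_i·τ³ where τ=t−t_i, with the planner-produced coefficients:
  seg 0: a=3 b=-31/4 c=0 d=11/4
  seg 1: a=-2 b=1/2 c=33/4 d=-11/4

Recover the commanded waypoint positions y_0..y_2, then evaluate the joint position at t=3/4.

y_0 = S_0(0) = a_0 = 3
y_1 = S_1(0) = a_1 = -2
y_2 = S_1(1) = 4
t_q=3/4 is in segment 0 (τ=3/4); S_0(τ)=-423/256

y_0=3 y_1=-2 y_2=4
S(3/4) = -423/256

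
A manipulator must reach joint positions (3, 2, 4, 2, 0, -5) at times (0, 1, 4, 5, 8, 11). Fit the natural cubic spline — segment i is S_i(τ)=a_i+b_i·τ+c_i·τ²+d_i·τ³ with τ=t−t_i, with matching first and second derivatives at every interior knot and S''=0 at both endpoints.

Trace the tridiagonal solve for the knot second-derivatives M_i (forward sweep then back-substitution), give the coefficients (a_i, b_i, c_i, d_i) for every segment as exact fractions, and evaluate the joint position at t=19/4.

Δ: Δ0=-1, Δ1=2/3, Δ2=-2, Δ3=-2/3, Δ4=-5/3
row 1: diag=8, rhs=10; c'=3/8, d'=5/4
row 2: denom=8−3·3/8=55/8; d'=(-16−3·5/4)/(55/8)=-158/55
row 3: denom=8−1·8/55=432/55; d'=(8−1·-158/55)/(432/55)=299/216
row 4: denom=12−3·55/144=521/48; d'=(-6−3·299/216)/(521/48)=-1462/1563
back: M4=-1462/1563
back: M3=299/216−55/144·-1462/1563=2722/1563
back: M2=-158/55−8/55·2722/1563=-4886/1563
back: M1=5/4−3/8·-4886/1563=1262/521
M: M0=0, M1=1262/521, M2=-4886/1563, M3=2722/1563, M4=-1462/1563, M5=0
seg 0: a=3, c=M0/2=0, d=(M1−M0)/(6·1)=631/1563, b=Δ0−h0·(2M0+M1)/6=-2194/1563
seg 1: a=2, c=M1/2=631/521, d=(M2−M1)/(6·3)=-4336/14067, b=Δ1−h1·(2M1+M2)/6=-301/1563
seg 2: a=4, c=M2/2=-2443/1563, d=(M3−M2)/(6·1)=1268/1563, b=Δ2−h2·(2M2+M3)/6=-1951/1563
seg 3: a=2, c=M3/2=1361/1563, d=(M4−M3)/(6·3)=-2092/14067, b=Δ3−h3·(2M3+M4)/6=-1011/521
seg 4: a=0, c=M4/2=-731/1563, d=(M5−M4)/(6·3)=731/14067, b=Δ4−h4·(2M4+M5)/6=-381/521
t_q=19/4 → seg 2, τ=3/4; S=4+-1951/1563·τ+-2443/1563·τ²+1268/1563·τ³=2633/1042

  seg 0: a=3 b=-2194/1563 c=0 d=631/1563
  seg 1: a=2 b=-301/1563 c=631/521 d=-4336/14067
  seg 2: a=4 b=-1951/1563 c=-2443/1563 d=1268/1563
  seg 3: a=2 b=-1011/521 c=1361/1563 d=-2092/14067
  seg 4: a=0 b=-381/521 c=-731/1563 d=731/14067
S(19/4) = 2633/1042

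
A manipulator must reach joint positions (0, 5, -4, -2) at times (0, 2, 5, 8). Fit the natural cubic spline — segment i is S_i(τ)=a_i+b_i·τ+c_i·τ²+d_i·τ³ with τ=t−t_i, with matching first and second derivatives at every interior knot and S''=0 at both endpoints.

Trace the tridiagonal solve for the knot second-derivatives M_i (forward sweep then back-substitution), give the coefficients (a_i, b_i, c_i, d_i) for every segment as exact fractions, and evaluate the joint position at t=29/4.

  seg 0: a=0 b=863/222 c=0 d=-77/222
  seg 1: a=5 b=-61/222 c=-77/37 d=781/1998
  seg 2: a=-4 b=-245/111 c=319/222 d=-319/1998
S(29/4) = -16625/4736

Δ: Δ0=5/2, Δ1=-3, Δ2=2/3
row 1: diag=10, rhs=-33; c'=3/10, d'=-33/10
row 2: denom=12−3·3/10=111/10; d'=(22−3·-33/10)/(111/10)=319/111
back: M2=319/111
back: M1=-33/10−3/10·319/111=-154/37
M: M0=0, M1=-154/37, M2=319/111, M3=0
seg 0: a=0, c=M0/2=0, d=(M1−M0)/(6·2)=-77/222, b=Δ0−h0·(2M0+M1)/6=863/222
seg 1: a=5, c=M1/2=-77/37, d=(M2−M1)/(6·3)=781/1998, b=Δ1−h1·(2M1+M2)/6=-61/222
seg 2: a=-4, c=M2/2=319/222, d=(M3−M2)/(6·3)=-319/1998, b=Δ2−h2·(2M2+M3)/6=-245/111
t_q=29/4 → seg 2, τ=9/4; S=-4+-245/111·τ+319/222·τ²+-319/1998·τ³=-16625/4736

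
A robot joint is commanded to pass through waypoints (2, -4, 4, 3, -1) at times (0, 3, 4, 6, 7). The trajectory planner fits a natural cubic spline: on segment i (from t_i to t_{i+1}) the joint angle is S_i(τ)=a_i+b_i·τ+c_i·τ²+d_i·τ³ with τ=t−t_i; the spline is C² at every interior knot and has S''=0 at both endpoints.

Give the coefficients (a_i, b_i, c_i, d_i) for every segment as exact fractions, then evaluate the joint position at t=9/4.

Δ: Δ0=-2, Δ1=8, Δ2=-1/2, Δ3=-4
row 1: diag=8, rhs=60; c'=1/8, d'=15/2
row 2: denom=6−1·1/8=47/8; d'=(-51−1·15/2)/(47/8)=-468/47
row 3: denom=6−2·16/47=250/47; d'=(-21−2·-468/47)/(250/47)=-51/250
back: M3=-51/250
back: M2=-468/47−16/47·-51/250=-1236/125
back: M1=15/2−1/8·-1236/125=1092/125
M: M0=0, M1=1092/125, M2=-1236/125, M3=-51/250, M4=0
seg 0: a=2, c=M0/2=0, d=(M1−M0)/(6·3)=182/375, b=Δ0−h0·(2M0+M1)/6=-796/125
seg 1: a=-4, c=M1/2=546/125, d=(M2−M1)/(6·1)=-388/125, b=Δ1−h1·(2M1+M2)/6=842/125
seg 2: a=4, c=M2/2=-618/125, d=(M3−M2)/(6·2)=807/1000, b=Δ2−h2·(2M2+M3)/6=154/25
seg 3: a=3, c=M3/2=-51/500, d=(M4−M3)/(6·1)=17/500, b=Δ3−h3·(2M3+M4)/6=-983/250
t_q=9/4 → seg 0, τ=9/4; S=2+-796/125·τ+0·τ²+182/375·τ³=-27199/4000

  seg 0: a=2 b=-796/125 c=0 d=182/375
  seg 1: a=-4 b=842/125 c=546/125 d=-388/125
  seg 2: a=4 b=154/25 c=-618/125 d=807/1000
  seg 3: a=3 b=-983/250 c=-51/500 d=17/500
S(9/4) = -27199/4000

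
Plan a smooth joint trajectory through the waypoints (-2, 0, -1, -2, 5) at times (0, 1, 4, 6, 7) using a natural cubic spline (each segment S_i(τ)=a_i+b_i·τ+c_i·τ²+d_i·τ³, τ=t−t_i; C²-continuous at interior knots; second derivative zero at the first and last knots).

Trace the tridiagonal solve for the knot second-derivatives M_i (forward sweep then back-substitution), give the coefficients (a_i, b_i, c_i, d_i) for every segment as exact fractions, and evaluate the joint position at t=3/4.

  seg 0: a=-2 b=1306/591 c=0 d=-124/591
  seg 1: a=0 b=934/591 c=-124/197 d=-5/1773
  seg 2: a=-1 b=-1343/591 c=-129/197 d=3643/4728
  seg 3: a=-2 b=5147/1182 c=3127/788 d=-3127/2364
S(3/4) = -1359/3152

Δ: Δ0=2, Δ1=-1/3, Δ2=-1/2, Δ3=7
row 1: diag=8, rhs=-14; c'=3/8, d'=-7/4
row 2: denom=10−3·3/8=71/8; d'=(-1−3·-7/4)/(71/8)=34/71
row 3: denom=6−2·16/71=394/71; d'=(45−2·34/71)/(394/71)=3127/394
back: M3=3127/394
back: M2=34/71−16/71·3127/394=-258/197
back: M1=-7/4−3/8·-258/197=-248/197
M: M0=0, M1=-248/197, M2=-258/197, M3=3127/394, M4=0
seg 0: a=-2, c=M0/2=0, d=(M1−M0)/(6·1)=-124/591, b=Δ0−h0·(2M0+M1)/6=1306/591
seg 1: a=0, c=M1/2=-124/197, d=(M2−M1)/(6·3)=-5/1773, b=Δ1−h1·(2M1+M2)/6=934/591
seg 2: a=-1, c=M2/2=-129/197, d=(M3−M2)/(6·2)=3643/4728, b=Δ2−h2·(2M2+M3)/6=-1343/591
seg 3: a=-2, c=M3/2=3127/788, d=(M4−M3)/(6·1)=-3127/2364, b=Δ3−h3·(2M3+M4)/6=5147/1182
t_q=3/4 → seg 0, τ=3/4; S=-2+1306/591·τ+0·τ²+-124/591·τ³=-1359/3152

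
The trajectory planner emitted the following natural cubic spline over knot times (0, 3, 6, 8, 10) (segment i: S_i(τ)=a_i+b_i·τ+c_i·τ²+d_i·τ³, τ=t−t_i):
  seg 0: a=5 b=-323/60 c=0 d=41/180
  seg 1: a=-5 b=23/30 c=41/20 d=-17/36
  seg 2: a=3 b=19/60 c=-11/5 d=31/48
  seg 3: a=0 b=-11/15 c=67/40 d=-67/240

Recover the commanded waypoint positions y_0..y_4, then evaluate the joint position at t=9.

y_0 = S_0(0) = a_0 = 5
y_1 = S_1(0) = a_1 = -5
y_2 = S_2(0) = a_2 = 3
y_3 = S_3(0) = a_3 = 0
y_4 = S_3(2) = 3
t_q=9 is in segment 3 (τ=1); S_3(τ)=53/80

y_0=5 y_1=-5 y_2=3 y_3=0 y_4=3
S(9) = 53/80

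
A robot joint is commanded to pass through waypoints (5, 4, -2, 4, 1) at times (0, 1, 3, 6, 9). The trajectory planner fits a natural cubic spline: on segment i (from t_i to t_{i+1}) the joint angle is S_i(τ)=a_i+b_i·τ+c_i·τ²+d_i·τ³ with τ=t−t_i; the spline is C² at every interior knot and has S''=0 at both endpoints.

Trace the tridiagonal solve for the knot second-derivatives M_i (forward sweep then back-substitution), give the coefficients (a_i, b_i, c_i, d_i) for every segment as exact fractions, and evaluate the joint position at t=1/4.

Δ: Δ0=-1, Δ1=-3, Δ2=2, Δ3=-1
row 1: diag=6, rhs=-12; c'=1/3, d'=-2
row 2: denom=10−2·1/3=28/3; d'=(30−2·-2)/(28/3)=51/14
row 3: denom=12−3·9/28=309/28; d'=(-18−3·51/14)/(309/28)=-270/103
back: M3=-270/103
back: M2=51/14−9/28·-270/103=462/103
back: M1=-2−1/3·462/103=-360/103
M: M0=0, M1=-360/103, M2=462/103, M3=-270/103, M4=0
seg 0: a=5, c=M0/2=0, d=(M1−M0)/(6·1)=-60/103, b=Δ0−h0·(2M0+M1)/6=-43/103
seg 1: a=4, c=M1/2=-180/103, d=(M2−M1)/(6·2)=137/206, b=Δ1−h1·(2M1+M2)/6=-223/103
seg 2: a=-2, c=M2/2=231/103, d=(M3−M2)/(6·3)=-122/309, b=Δ2−h2·(2M2+M3)/6=-121/103
seg 3: a=4, c=M3/2=-135/103, d=(M4−M3)/(6·3)=15/103, b=Δ3−h3·(2M3+M4)/6=167/103
t_q=1/4 → seg 0, τ=1/4; S=5+-43/103·τ+0·τ²+-60/103·τ³=8053/1648

  seg 0: a=5 b=-43/103 c=0 d=-60/103
  seg 1: a=4 b=-223/103 c=-180/103 d=137/206
  seg 2: a=-2 b=-121/103 c=231/103 d=-122/309
  seg 3: a=4 b=167/103 c=-135/103 d=15/103
S(1/4) = 8053/1648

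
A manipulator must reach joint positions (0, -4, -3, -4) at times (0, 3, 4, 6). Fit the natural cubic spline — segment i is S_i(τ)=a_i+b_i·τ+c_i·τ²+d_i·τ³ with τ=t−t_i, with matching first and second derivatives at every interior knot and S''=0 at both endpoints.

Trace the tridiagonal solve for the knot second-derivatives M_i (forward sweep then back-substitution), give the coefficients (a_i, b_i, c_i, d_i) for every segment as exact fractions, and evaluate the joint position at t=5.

  seg 0: a=0 b=-655/282 c=0 d=31/282
  seg 1: a=-4 b=91/141 c=93/94 d=-179/282
  seg 2: a=-3 b=203/282 c=-43/47 d=43/282
S(5) = -143/47

Δ: Δ0=-4/3, Δ1=1, Δ2=-1/2
row 1: diag=8, rhs=14; c'=1/8, d'=7/4
row 2: denom=6−1·1/8=47/8; d'=(-9−1·7/4)/(47/8)=-86/47
back: M2=-86/47
back: M1=7/4−1/8·-86/47=93/47
M: M0=0, M1=93/47, M2=-86/47, M3=0
seg 0: a=0, c=M0/2=0, d=(M1−M0)/(6·3)=31/282, b=Δ0−h0·(2M0+M1)/6=-655/282
seg 1: a=-4, c=M1/2=93/94, d=(M2−M1)/(6·1)=-179/282, b=Δ1−h1·(2M1+M2)/6=91/141
seg 2: a=-3, c=M2/2=-43/47, d=(M3−M2)/(6·2)=43/282, b=Δ2−h2·(2M2+M3)/6=203/282
t_q=5 → seg 2, τ=1; S=-3+203/282·τ+-43/47·τ²+43/282·τ³=-143/47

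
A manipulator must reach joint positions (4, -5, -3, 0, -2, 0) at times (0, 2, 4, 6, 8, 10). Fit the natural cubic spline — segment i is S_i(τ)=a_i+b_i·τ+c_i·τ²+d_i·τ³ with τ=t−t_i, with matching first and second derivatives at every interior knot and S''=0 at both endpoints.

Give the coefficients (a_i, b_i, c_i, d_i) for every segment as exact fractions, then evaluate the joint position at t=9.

  seg 0: a=4 b=-1229/209 c=0 d=577/1672
  seg 1: a=-5 b=-727/418 c=1731/836 d=-293/836
  seg 2: a=-3 b=977/418 c=-27/836 d=-17/88
  seg 3: a=0 b=-23/209 c=-249/209 d=78/209
  seg 4: a=-2 b=-83/209 c=219/209 d=-73/418
S(9) = -637/418

Δ: Δ0=-9/2, Δ1=1, Δ2=3/2, Δ3=-1, Δ4=1
row 1: diag=8, rhs=33; c'=1/4, d'=33/8
row 2: denom=8−2·1/4=15/2; d'=(3−2·33/8)/(15/2)=-7/10
row 3: denom=8−2·4/15=112/15; d'=(-15−2·-7/10)/(112/15)=-51/28
row 4: denom=8−2·15/56=209/28; d'=(12−2·-51/28)/(209/28)=438/209
back: M4=438/209
back: M3=-51/28−15/56·438/209=-498/209
back: M2=-7/10−4/15·-498/209=-27/418
back: M1=33/8−1/4·-27/418=1731/418
M: M0=0, M1=1731/418, M2=-27/418, M3=-498/209, M4=438/209, M5=0
seg 0: a=4, c=M0/2=0, d=(M1−M0)/(6·2)=577/1672, b=Δ0−h0·(2M0+M1)/6=-1229/209
seg 1: a=-5, c=M1/2=1731/836, d=(M2−M1)/(6·2)=-293/836, b=Δ1−h1·(2M1+M2)/6=-727/418
seg 2: a=-3, c=M2/2=-27/836, d=(M3−M2)/(6·2)=-17/88, b=Δ2−h2·(2M2+M3)/6=977/418
seg 3: a=0, c=M3/2=-249/209, d=(M4−M3)/(6·2)=78/209, b=Δ3−h3·(2M3+M4)/6=-23/209
seg 4: a=-2, c=M4/2=219/209, d=(M5−M4)/(6·2)=-73/418, b=Δ4−h4·(2M4+M5)/6=-83/209
t_q=9 → seg 4, τ=1; S=-2+-83/209·τ+219/209·τ²+-73/418·τ³=-637/418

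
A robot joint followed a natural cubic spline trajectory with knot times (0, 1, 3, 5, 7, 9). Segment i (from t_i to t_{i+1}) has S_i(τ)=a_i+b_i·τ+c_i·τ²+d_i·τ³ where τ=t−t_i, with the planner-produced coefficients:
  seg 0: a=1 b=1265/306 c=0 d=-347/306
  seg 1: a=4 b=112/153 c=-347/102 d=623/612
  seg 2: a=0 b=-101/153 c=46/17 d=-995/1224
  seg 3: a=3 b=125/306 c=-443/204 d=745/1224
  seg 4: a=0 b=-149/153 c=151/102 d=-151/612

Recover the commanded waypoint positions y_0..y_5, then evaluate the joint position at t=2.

y_0 = S_0(0) = a_0 = 1
y_1 = S_1(0) = a_1 = 4
y_2 = S_2(0) = a_2 = 0
y_3 = S_3(0) = a_3 = 3
y_4 = S_4(0) = a_4 = 0
y_5 = S_4(2) = 2
t_q=2 is in segment 1 (τ=1); S_1(τ)=479/204

y_0=1 y_1=4 y_2=0 y_3=3 y_4=0 y_5=2
S(2) = 479/204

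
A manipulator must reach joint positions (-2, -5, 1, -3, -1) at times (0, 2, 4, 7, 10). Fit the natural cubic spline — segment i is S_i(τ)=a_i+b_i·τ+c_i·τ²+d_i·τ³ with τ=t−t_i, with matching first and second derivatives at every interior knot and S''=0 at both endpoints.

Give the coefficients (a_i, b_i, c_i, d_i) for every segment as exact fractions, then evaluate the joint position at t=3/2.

Δ: Δ0=-3/2, Δ1=3, Δ2=-4/3, Δ3=2/3
row 1: diag=8, rhs=27; c'=1/4, d'=27/8
row 2: denom=10−2·1/4=19/2; d'=(-26−2·27/8)/(19/2)=-131/38
row 3: denom=12−3·6/19=210/19; d'=(12−3·-131/38)/(210/19)=283/140
back: M3=283/140
back: M2=-131/38−6/19·283/140=-143/35
back: M1=27/8−1/4·-143/35=1231/280
M: M0=0, M1=1231/280, M2=-143/35, M3=283/140, M4=0
seg 0: a=-2, c=M0/2=0, d=(M1−M0)/(6·2)=1231/3360, b=Δ0−h0·(2M0+M1)/6=-2491/840
seg 1: a=-5, c=M1/2=1231/560, d=(M2−M1)/(6·2)=-475/672, b=Δ1−h1·(2M1+M2)/6=601/420
seg 2: a=1, c=M2/2=-143/70, d=(M3−M2)/(6·3)=19/56, b=Δ2−h2·(2M2+M3)/6=209/120
seg 3: a=-3, c=M3/2=283/280, d=(M4−M3)/(6·3)=-283/2520, b=Δ3−h3·(2M3+M4)/6=-569/420
t_q=3/2 → seg 0, τ=3/2; S=-2+-2491/840·τ+0·τ²+1231/3360·τ³=-6671/1280

  seg 0: a=-2 b=-2491/840 c=0 d=1231/3360
  seg 1: a=-5 b=601/420 c=1231/560 d=-475/672
  seg 2: a=1 b=209/120 c=-143/70 d=19/56
  seg 3: a=-3 b=-569/420 c=283/280 d=-283/2520
S(3/2) = -6671/1280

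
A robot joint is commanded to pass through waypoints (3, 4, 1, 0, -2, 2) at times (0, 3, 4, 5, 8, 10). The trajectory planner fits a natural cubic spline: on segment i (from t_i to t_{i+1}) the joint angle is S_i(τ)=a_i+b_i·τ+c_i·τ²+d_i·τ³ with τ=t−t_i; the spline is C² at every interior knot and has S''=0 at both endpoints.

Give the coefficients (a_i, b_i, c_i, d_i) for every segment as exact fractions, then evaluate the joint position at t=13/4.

  seg 0: a=3 b=3887/2121 c=0 d=-1060/6363
  seg 1: a=4 b=-5653/2121 c=-1060/707 d=2470/2121
  seg 2: a=1 b=-4603/2121 c=1410/707 d=-1748/2121
  seg 3: a=0 b=-1387/2121 c=-338/707 d=335/2121
  seg 4: a=-2 b=1574/2121 c=667/707 d=-667/4242
S(13/4) = 73713/22624

Δ: Δ0=1/3, Δ1=-3, Δ2=-1, Δ3=-2/3, Δ4=2
row 1: diag=8, rhs=-20; c'=1/8, d'=-5/2
row 2: denom=4−1·1/8=31/8; d'=(12−1·-5/2)/(31/8)=116/31
row 3: denom=8−1·8/31=240/31; d'=(2−1·116/31)/(240/31)=-9/40
row 4: denom=10−3·31/80=707/80; d'=(16−3·-9/40)/(707/80)=1334/707
back: M4=1334/707
back: M3=-9/40−31/80·1334/707=-676/707
back: M2=116/31−8/31·-676/707=2820/707
back: M1=-5/2−1/8·2820/707=-2120/707
M: M0=0, M1=-2120/707, M2=2820/707, M3=-676/707, M4=1334/707, M5=0
seg 0: a=3, c=M0/2=0, d=(M1−M0)/(6·3)=-1060/6363, b=Δ0−h0·(2M0+M1)/6=3887/2121
seg 1: a=4, c=M1/2=-1060/707, d=(M2−M1)/(6·1)=2470/2121, b=Δ1−h1·(2M1+M2)/6=-5653/2121
seg 2: a=1, c=M2/2=1410/707, d=(M3−M2)/(6·1)=-1748/2121, b=Δ2−h2·(2M2+M3)/6=-4603/2121
seg 3: a=0, c=M3/2=-338/707, d=(M4−M3)/(6·3)=335/2121, b=Δ3−h3·(2M3+M4)/6=-1387/2121
seg 4: a=-2, c=M4/2=667/707, d=(M5−M4)/(6·2)=-667/4242, b=Δ4−h4·(2M4+M5)/6=1574/2121
t_q=13/4 → seg 1, τ=1/4; S=4+-5653/2121·τ+-1060/707·τ²+2470/2121·τ³=73713/22624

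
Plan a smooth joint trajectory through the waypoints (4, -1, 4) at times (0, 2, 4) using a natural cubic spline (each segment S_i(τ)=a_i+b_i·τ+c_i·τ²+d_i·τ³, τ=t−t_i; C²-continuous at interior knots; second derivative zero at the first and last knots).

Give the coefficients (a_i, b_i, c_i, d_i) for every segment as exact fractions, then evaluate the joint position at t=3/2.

Δ: Δ0=-5/2, Δ1=5/2
row 1: diag=8, rhs=30; c'=1/4, d'=15/4
back: M1=15/4
M: M0=0, M1=15/4, M2=0
seg 0: a=4, c=M0/2=0, d=(M1−M0)/(6·2)=5/16, b=Δ0−h0·(2M0+M1)/6=-15/4
seg 1: a=-1, c=M1/2=15/8, d=(M2−M1)/(6·2)=-5/16, b=Δ1−h1·(2M1+M2)/6=0
t_q=3/2 → seg 0, τ=3/2; S=4+-15/4·τ+0·τ²+5/16·τ³=-73/128

  seg 0: a=4 b=-15/4 c=0 d=5/16
  seg 1: a=-1 b=0 c=15/8 d=-5/16
S(3/2) = -73/128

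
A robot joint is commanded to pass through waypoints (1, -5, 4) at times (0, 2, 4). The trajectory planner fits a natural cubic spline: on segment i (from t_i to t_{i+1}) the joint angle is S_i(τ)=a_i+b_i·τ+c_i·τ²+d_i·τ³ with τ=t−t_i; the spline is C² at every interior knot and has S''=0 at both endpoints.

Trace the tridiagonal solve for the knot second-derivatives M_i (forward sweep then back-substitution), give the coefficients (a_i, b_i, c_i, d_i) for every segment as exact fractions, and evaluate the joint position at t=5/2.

  seg 0: a=1 b=-39/8 c=0 d=15/32
  seg 1: a=-5 b=3/4 c=45/16 d=-15/32
S(5/2) = -1019/256

Δ: Δ0=-3, Δ1=9/2
row 1: diag=8, rhs=45; c'=1/4, d'=45/8
back: M1=45/8
M: M0=0, M1=45/8, M2=0
seg 0: a=1, c=M0/2=0, d=(M1−M0)/(6·2)=15/32, b=Δ0−h0·(2M0+M1)/6=-39/8
seg 1: a=-5, c=M1/2=45/16, d=(M2−M1)/(6·2)=-15/32, b=Δ1−h1·(2M1+M2)/6=3/4
t_q=5/2 → seg 1, τ=1/2; S=-5+3/4·τ+45/16·τ²+-15/32·τ³=-1019/256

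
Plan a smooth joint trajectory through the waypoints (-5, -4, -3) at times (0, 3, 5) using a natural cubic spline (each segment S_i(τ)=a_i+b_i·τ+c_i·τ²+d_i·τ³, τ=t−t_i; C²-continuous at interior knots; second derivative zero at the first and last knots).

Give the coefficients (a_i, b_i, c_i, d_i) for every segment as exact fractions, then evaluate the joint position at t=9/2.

Δ: Δ0=1/3, Δ1=1/2
row 1: diag=10, rhs=1; c'=1/5, d'=1/10
back: M1=1/10
M: M0=0, M1=1/10, M2=0
seg 0: a=-5, c=M0/2=0, d=(M1−M0)/(6·3)=1/180, b=Δ0−h0·(2M0+M1)/6=17/60
seg 1: a=-4, c=M1/2=1/20, d=(M2−M1)/(6·2)=-1/120, b=Δ1−h1·(2M1+M2)/6=13/30
t_q=9/2 → seg 1, τ=3/2; S=-4+13/30·τ+1/20·τ²+-1/120·τ³=-209/64

  seg 0: a=-5 b=17/60 c=0 d=1/180
  seg 1: a=-4 b=13/30 c=1/20 d=-1/120
S(9/2) = -209/64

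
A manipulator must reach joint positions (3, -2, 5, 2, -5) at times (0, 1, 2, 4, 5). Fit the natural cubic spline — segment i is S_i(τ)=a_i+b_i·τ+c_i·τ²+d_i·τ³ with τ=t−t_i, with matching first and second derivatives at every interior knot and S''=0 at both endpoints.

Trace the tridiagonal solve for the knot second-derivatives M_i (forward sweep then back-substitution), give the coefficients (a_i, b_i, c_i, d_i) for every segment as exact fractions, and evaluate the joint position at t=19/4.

  seg 0: a=3 b=-517/61 c=0 d=212/61
  seg 1: a=-2 b=119/61 c=636/61 d=-328/61
  seg 2: a=5 b=407/61 c=-348/61 d=395/488
  seg 3: a=2 b=-785/122 c=-207/244 d=69/244
S(19/4) = -49717/15616

Δ: Δ0=-5, Δ1=7, Δ2=-3/2, Δ3=-7
row 1: diag=4, rhs=72; c'=1/4, d'=18
row 2: denom=6−1·1/4=23/4; d'=(-51−1·18)/(23/4)=-12
row 3: denom=6−2·8/23=122/23; d'=(-33−2·-12)/(122/23)=-207/122
back: M3=-207/122
back: M2=-12−8/23·-207/122=-696/61
back: M1=18−1/4·-696/61=1272/61
M: M0=0, M1=1272/61, M2=-696/61, M3=-207/122, M4=0
seg 0: a=3, c=M0/2=0, d=(M1−M0)/(6·1)=212/61, b=Δ0−h0·(2M0+M1)/6=-517/61
seg 1: a=-2, c=M1/2=636/61, d=(M2−M1)/(6·1)=-328/61, b=Δ1−h1·(2M1+M2)/6=119/61
seg 2: a=5, c=M2/2=-348/61, d=(M3−M2)/(6·2)=395/488, b=Δ2−h2·(2M2+M3)/6=407/61
seg 3: a=2, c=M3/2=-207/244, d=(M4−M3)/(6·1)=69/244, b=Δ3−h3·(2M3+M4)/6=-785/122
t_q=19/4 → seg 3, τ=3/4; S=2+-785/122·τ+-207/244·τ²+69/244·τ³=-49717/15616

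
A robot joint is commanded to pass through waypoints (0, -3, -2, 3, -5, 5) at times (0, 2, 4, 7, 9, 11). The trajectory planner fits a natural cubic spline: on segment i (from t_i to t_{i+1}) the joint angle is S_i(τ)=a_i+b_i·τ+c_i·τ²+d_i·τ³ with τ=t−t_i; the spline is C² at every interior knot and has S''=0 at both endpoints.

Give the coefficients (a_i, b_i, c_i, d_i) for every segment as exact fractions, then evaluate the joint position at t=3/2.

  seg 0: a=0 b=-3539/1950 c=0 d=307/3900
  seg 1: a=-3 b=-1697/1950 c=307/650 d=83/780
  seg 2: a=-2 b=4477/1950 c=361/325 d=-103/234
  seg 3: a=3 b=-2851/975 c=-1853/650 d=451/390
  seg 4: a=-5 b=-439/975 c=2657/650 d=-2657/3900
S(3/2) = -25549/10400

Δ: Δ0=-3/2, Δ1=1/2, Δ2=5/3, Δ3=-4, Δ4=5
row 1: diag=8, rhs=12; c'=1/4, d'=3/2
row 2: denom=10−2·1/4=19/2; d'=(7−2·3/2)/(19/2)=8/19
row 3: denom=10−3·6/19=172/19; d'=(-34−3·8/19)/(172/19)=-335/86
row 4: denom=8−2·19/86=325/43; d'=(54−2·-335/86)/(325/43)=2657/325
back: M4=2657/325
back: M3=-335/86−19/86·2657/325=-1853/325
back: M2=8/19−6/19·-1853/325=722/325
back: M1=3/2−1/4·722/325=307/325
M: M0=0, M1=307/325, M2=722/325, M3=-1853/325, M4=2657/325, M5=0
seg 0: a=0, c=M0/2=0, d=(M1−M0)/(6·2)=307/3900, b=Δ0−h0·(2M0+M1)/6=-3539/1950
seg 1: a=-3, c=M1/2=307/650, d=(M2−M1)/(6·2)=83/780, b=Δ1−h1·(2M1+M2)/6=-1697/1950
seg 2: a=-2, c=M2/2=361/325, d=(M3−M2)/(6·3)=-103/234, b=Δ2−h2·(2M2+M3)/6=4477/1950
seg 3: a=3, c=M3/2=-1853/650, d=(M4−M3)/(6·2)=451/390, b=Δ3−h3·(2M3+M4)/6=-2851/975
seg 4: a=-5, c=M4/2=2657/650, d=(M5−M4)/(6·2)=-2657/3900, b=Δ4−h4·(2M4+M5)/6=-439/975
t_q=3/2 → seg 0, τ=3/2; S=0+-3539/1950·τ+0·τ²+307/3900·τ³=-25549/10400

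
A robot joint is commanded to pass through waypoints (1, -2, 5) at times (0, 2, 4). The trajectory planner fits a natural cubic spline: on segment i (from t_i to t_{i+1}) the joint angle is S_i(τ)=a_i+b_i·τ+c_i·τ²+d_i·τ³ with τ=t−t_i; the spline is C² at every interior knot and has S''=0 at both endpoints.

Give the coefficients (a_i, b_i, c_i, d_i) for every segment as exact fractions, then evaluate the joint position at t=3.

  seg 0: a=1 b=-11/4 c=0 d=5/16
  seg 1: a=-2 b=1 c=15/8 d=-5/16
S(3) = 9/16

Δ: Δ0=-3/2, Δ1=7/2
row 1: diag=8, rhs=30; c'=1/4, d'=15/4
back: M1=15/4
M: M0=0, M1=15/4, M2=0
seg 0: a=1, c=M0/2=0, d=(M1−M0)/(6·2)=5/16, b=Δ0−h0·(2M0+M1)/6=-11/4
seg 1: a=-2, c=M1/2=15/8, d=(M2−M1)/(6·2)=-5/16, b=Δ1−h1·(2M1+M2)/6=1
t_q=3 → seg 1, τ=1; S=-2+1·τ+15/8·τ²+-5/16·τ³=9/16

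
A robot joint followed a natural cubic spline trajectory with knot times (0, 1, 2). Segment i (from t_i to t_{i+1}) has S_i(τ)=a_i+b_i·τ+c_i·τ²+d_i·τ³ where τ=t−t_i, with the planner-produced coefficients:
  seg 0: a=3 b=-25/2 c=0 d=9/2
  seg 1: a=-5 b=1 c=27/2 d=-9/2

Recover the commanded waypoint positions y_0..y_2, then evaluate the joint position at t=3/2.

y_0=3 y_1=-5 y_2=5
S(3/2) = -27/16

y_0 = S_0(0) = a_0 = 3
y_1 = S_1(0) = a_1 = -5
y_2 = S_1(1) = 5
t_q=3/2 is in segment 1 (τ=1/2); S_1(τ)=-27/16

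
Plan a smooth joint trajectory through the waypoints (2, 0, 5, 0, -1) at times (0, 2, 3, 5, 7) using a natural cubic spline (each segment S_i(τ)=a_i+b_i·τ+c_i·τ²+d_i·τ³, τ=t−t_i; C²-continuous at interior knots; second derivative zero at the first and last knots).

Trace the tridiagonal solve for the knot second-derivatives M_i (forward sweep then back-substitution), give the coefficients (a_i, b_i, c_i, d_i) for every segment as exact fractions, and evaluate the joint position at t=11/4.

Δ: Δ0=-1, Δ1=5, Δ2=-5/2, Δ3=-1/2
row 1: diag=6, rhs=36; c'=1/6, d'=6
row 2: denom=6−1·1/6=35/6; d'=(-45−1·6)/(35/6)=-306/35
row 3: denom=8−2·12/35=256/35; d'=(12−2·-306/35)/(256/35)=129/32
back: M3=129/32
back: M2=-306/35−12/35·129/32=-81/8
back: M1=6−1/6·-81/8=123/16
M: M0=0, M1=123/16, M2=-81/8, M3=129/32, M4=0
seg 0: a=2, c=M0/2=0, d=(M1−M0)/(6·2)=41/64, b=Δ0−h0·(2M0+M1)/6=-57/16
seg 1: a=0, c=M1/2=123/32, d=(M2−M1)/(6·1)=-95/32, b=Δ1−h1·(2M1+M2)/6=33/8
seg 2: a=5, c=M2/2=-81/16, d=(M3−M2)/(6·2)=151/128, b=Δ2−h2·(2M2+M3)/6=93/32
seg 3: a=0, c=M3/2=129/64, d=(M4−M3)/(6·2)=-43/128, b=Δ3−h3·(2M3+M4)/6=-51/16
t_q=11/4 → seg 1, τ=3/4; S=0+33/8·τ+123/32·τ²+-95/32·τ³=8199/2048

  seg 0: a=2 b=-57/16 c=0 d=41/64
  seg 1: a=0 b=33/8 c=123/32 d=-95/32
  seg 2: a=5 b=93/32 c=-81/16 d=151/128
  seg 3: a=0 b=-51/16 c=129/64 d=-43/128
S(11/4) = 8199/2048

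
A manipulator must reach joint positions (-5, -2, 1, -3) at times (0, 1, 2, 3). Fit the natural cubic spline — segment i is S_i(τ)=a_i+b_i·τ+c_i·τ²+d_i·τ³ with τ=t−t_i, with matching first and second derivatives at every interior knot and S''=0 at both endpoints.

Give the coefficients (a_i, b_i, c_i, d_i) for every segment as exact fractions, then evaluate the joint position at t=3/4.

  seg 0: a=-5 b=38/15 c=0 d=7/15
  seg 1: a=-2 b=59/15 c=7/5 d=-7/3
  seg 2: a=1 b=-4/15 c=-28/5 d=28/15
S(3/4) = -929/320

Δ: Δ0=3, Δ1=3, Δ2=-4
row 1: diag=4, rhs=0; c'=1/4, d'=0
row 2: denom=4−1·1/4=15/4; d'=(-42−1·0)/(15/4)=-56/5
back: M2=-56/5
back: M1=0−1/4·-56/5=14/5
M: M0=0, M1=14/5, M2=-56/5, M3=0
seg 0: a=-5, c=M0/2=0, d=(M1−M0)/(6·1)=7/15, b=Δ0−h0·(2M0+M1)/6=38/15
seg 1: a=-2, c=M1/2=7/5, d=(M2−M1)/(6·1)=-7/3, b=Δ1−h1·(2M1+M2)/6=59/15
seg 2: a=1, c=M2/2=-28/5, d=(M3−M2)/(6·1)=28/15, b=Δ2−h2·(2M2+M3)/6=-4/15
t_q=3/4 → seg 0, τ=3/4; S=-5+38/15·τ+0·τ²+7/15·τ³=-929/320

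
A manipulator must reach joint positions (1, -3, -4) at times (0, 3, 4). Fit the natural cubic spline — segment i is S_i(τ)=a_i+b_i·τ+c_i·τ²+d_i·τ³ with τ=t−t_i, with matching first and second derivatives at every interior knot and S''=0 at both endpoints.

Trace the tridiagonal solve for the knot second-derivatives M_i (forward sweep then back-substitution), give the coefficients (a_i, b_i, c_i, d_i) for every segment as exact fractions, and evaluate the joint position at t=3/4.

Δ: Δ0=-4/3, Δ1=-1
row 1: diag=8, rhs=2; c'=1/8, d'=1/4
back: M1=1/4
M: M0=0, M1=1/4, M2=0
seg 0: a=1, c=M0/2=0, d=(M1−M0)/(6·3)=1/72, b=Δ0−h0·(2M0+M1)/6=-35/24
seg 1: a=-3, c=M1/2=1/8, d=(M2−M1)/(6·1)=-1/24, b=Δ1−h1·(2M1+M2)/6=-13/12
t_q=3/4 → seg 0, τ=3/4; S=1+-35/24·τ+0·τ²+1/72·τ³=-45/512

  seg 0: a=1 b=-35/24 c=0 d=1/72
  seg 1: a=-3 b=-13/12 c=1/8 d=-1/24
S(3/4) = -45/512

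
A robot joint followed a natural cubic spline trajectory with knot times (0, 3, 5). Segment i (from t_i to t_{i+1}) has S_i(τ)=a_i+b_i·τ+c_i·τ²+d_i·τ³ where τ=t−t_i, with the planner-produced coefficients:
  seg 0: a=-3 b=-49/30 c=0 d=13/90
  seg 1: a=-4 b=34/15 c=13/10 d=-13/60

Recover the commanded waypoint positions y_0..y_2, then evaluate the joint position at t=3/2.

y_0=-3 y_1=-4 y_2=4
S(3/2) = -397/80

y_0 = S_0(0) = a_0 = -3
y_1 = S_1(0) = a_1 = -4
y_2 = S_1(2) = 4
t_q=3/2 is in segment 0 (τ=3/2); S_0(τ)=-397/80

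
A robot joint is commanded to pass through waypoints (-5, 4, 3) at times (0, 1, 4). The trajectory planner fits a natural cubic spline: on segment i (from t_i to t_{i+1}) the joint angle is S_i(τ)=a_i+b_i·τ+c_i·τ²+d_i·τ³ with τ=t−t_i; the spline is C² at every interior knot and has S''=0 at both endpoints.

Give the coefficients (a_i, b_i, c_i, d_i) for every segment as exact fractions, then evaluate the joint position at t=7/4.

Δ: Δ0=9, Δ1=-1/3
row 1: diag=8, rhs=-56; c'=3/8, d'=-7
back: M1=-7
M: M0=0, M1=-7, M2=0
seg 0: a=-5, c=M0/2=0, d=(M1−M0)/(6·1)=-7/6, b=Δ0−h0·(2M0+M1)/6=61/6
seg 1: a=4, c=M1/2=-7/2, d=(M2−M1)/(6·3)=7/18, b=Δ1−h1·(2M1+M2)/6=20/3
t_q=7/4 → seg 1, τ=3/4; S=4+20/3·τ+-7/2·τ²+7/18·τ³=921/128

  seg 0: a=-5 b=61/6 c=0 d=-7/6
  seg 1: a=4 b=20/3 c=-7/2 d=7/18
S(7/4) = 921/128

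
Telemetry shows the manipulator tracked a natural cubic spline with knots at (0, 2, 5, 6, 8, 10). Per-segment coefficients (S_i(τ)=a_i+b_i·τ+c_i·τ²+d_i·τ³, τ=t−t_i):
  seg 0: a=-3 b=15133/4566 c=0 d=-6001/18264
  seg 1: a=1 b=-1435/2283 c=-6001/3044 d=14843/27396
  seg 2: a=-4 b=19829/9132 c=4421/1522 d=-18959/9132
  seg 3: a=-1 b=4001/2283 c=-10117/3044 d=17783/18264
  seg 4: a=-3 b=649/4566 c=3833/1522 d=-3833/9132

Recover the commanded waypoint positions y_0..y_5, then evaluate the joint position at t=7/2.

y_0 = S_0(0) = a_0 = -3
y_1 = S_1(0) = a_1 = 1
y_2 = S_2(0) = a_2 = -4
y_3 = S_3(0) = a_3 = -1
y_4 = S_4(0) = a_4 = -3
y_5 = S_4(2) = 4
t_q=7/2 is in segment 1 (τ=3/2); S_1(τ)=-62097/24352

y_0=-3 y_1=1 y_2=-4 y_3=-1 y_4=-3 y_5=4
S(7/2) = -62097/24352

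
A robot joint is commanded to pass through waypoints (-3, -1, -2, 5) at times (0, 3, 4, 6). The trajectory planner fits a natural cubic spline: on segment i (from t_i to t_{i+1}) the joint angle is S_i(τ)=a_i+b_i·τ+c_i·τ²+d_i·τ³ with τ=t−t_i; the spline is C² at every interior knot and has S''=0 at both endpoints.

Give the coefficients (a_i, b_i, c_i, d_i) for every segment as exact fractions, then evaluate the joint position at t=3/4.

  seg 0: a=-3 b=449/282 c=0 d=-29/282
  seg 1: a=-1 b=-167/141 c=-87/94 d=313/282
  seg 2: a=-2 b=83/282 c=113/47 d=-113/282
S(3/4) = -11125/6016

Δ: Δ0=2/3, Δ1=-1, Δ2=7/2
row 1: diag=8, rhs=-10; c'=1/8, d'=-5/4
row 2: denom=6−1·1/8=47/8; d'=(27−1·-5/4)/(47/8)=226/47
back: M2=226/47
back: M1=-5/4−1/8·226/47=-87/47
M: M0=0, M1=-87/47, M2=226/47, M3=0
seg 0: a=-3, c=M0/2=0, d=(M1−M0)/(6·3)=-29/282, b=Δ0−h0·(2M0+M1)/6=449/282
seg 1: a=-1, c=M1/2=-87/94, d=(M2−M1)/(6·1)=313/282, b=Δ1−h1·(2M1+M2)/6=-167/141
seg 2: a=-2, c=M2/2=113/47, d=(M3−M2)/(6·2)=-113/282, b=Δ2−h2·(2M2+M3)/6=83/282
t_q=3/4 → seg 0, τ=3/4; S=-3+449/282·τ+0·τ²+-29/282·τ³=-11125/6016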